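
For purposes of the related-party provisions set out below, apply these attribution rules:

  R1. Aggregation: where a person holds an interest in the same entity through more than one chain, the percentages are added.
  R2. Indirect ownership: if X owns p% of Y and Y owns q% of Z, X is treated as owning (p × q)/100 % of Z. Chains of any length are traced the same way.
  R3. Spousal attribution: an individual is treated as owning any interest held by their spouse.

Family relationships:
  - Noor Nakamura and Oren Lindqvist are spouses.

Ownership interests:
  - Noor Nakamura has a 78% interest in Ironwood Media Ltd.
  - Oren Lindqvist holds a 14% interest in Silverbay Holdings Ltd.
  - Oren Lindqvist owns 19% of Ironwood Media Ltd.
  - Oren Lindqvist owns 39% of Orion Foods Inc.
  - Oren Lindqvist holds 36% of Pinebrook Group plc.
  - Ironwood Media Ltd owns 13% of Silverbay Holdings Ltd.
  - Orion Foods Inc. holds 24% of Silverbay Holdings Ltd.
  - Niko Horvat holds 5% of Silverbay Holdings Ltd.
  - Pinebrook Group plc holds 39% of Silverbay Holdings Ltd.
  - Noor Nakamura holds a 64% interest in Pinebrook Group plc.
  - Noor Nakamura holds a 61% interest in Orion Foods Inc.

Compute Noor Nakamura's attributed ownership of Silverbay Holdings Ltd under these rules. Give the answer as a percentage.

89.61%

By spousal attribution (R3), Noor Nakamura is treated as also owning Oren Lindqvist's interest in Pinebrook Group plc, giving 64% + 36% = 100%.
By spousal attribution (R3), Noor Nakamura is treated as also owning Oren Lindqvist's interest in Orion Foods Inc, giving 61% + 39% = 100%.
By spousal attribution (R3), Noor Nakamura is treated as also owning Oren Lindqvist's interest in Ironwood Media Ltd, giving 78% + 19% = 97%.
By spousal attribution (R3), Noor Nakamura is treated as owning Oren Lindqvist's 14% interest in Silverbay Holdings Ltd.
Chain via Pinebrook Group plc (R2): 100% × 39% = 39% of Silverbay Holdings Ltd.
Chain via Orion Foods Inc. (R2): 100% × 24% = 24% of Silverbay Holdings Ltd.
Chain via Ironwood Media Ltd (R2): 97% × 13% = 12.61% of Silverbay Holdings Ltd.
Direct interest in Silverbay Holdings Ltd: 14%.
Aggregating (R1): 39% + 24% + 12.61% + 14% = 89.61%.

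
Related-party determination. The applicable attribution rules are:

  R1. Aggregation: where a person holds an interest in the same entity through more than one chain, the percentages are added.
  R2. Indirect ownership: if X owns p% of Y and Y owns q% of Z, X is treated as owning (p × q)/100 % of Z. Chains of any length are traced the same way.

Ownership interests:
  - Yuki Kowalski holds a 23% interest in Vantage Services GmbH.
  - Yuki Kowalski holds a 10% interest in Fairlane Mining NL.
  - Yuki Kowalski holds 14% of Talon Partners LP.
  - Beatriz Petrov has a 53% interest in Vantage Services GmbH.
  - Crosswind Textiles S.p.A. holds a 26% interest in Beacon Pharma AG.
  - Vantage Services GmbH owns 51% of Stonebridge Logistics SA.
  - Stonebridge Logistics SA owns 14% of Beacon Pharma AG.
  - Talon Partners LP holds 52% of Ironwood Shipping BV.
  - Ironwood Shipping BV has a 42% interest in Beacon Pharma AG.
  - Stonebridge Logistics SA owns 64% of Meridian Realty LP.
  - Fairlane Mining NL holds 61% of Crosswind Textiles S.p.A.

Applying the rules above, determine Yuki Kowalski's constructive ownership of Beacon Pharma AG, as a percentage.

6.2858%

Chain via Vantage Services GmbH → Stonebridge Logistics SA (R2): 23% × 51% × 14% = 1.6422% of Beacon Pharma AG.
Chain via Talon Partners LP → Ironwood Shipping BV (R2): 14% × 52% × 42% = 3.0576% of Beacon Pharma AG.
Chain via Fairlane Mining NL → Crosswind Textiles S.p.A. (R2): 10% × 61% × 26% = 1.586% of Beacon Pharma AG.
Aggregating (R1): 1.6422% + 3.0576% + 1.586% = 6.2858%.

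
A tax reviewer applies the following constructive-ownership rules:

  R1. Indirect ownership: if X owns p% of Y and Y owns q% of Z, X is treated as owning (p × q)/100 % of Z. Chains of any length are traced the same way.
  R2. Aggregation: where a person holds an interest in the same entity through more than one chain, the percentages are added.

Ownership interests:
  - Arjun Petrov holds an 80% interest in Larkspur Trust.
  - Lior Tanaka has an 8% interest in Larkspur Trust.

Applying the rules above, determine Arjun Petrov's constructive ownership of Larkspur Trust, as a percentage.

Direct interest in Larkspur Trust: 80%.

80%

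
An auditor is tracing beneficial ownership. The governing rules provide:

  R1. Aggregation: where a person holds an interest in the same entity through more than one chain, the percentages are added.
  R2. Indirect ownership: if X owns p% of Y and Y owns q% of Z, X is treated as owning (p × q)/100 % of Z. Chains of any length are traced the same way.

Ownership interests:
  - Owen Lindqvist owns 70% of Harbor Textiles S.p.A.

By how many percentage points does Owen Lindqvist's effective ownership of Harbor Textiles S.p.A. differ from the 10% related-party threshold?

60

Direct interest in Harbor Textiles S.p.A: 70%.
70% exceeds the 10% threshold by 60 percentage points.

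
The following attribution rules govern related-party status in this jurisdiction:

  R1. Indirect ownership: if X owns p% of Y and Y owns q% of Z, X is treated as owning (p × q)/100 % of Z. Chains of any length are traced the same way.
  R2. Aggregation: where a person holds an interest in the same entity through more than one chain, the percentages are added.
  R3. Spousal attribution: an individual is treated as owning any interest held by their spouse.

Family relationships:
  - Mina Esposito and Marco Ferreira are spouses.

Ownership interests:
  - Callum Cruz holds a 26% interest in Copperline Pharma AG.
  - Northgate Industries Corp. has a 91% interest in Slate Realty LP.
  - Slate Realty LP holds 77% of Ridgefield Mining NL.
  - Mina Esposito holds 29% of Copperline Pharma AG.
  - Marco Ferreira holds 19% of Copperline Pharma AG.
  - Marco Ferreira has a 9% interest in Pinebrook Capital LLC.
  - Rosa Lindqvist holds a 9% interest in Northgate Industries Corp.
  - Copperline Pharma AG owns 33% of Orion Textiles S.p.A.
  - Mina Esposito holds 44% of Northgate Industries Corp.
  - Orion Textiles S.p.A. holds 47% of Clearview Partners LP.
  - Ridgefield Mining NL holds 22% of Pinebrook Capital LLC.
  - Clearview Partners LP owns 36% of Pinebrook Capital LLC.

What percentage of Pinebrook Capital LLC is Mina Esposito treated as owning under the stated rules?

18.462904%

By spousal attribution (R3), Mina Esposito is treated as also owning Marco Ferreira's interest in Copperline Pharma AG, giving 29% + 19% = 48%.
By spousal attribution (R3), Mina Esposito is treated as owning Marco Ferreira's 9% interest in Pinebrook Capital LLC.
Chain via Northgate Industries Corp. → Slate Realty LP → Ridgefield Mining NL (R1): 44% × 91% × 77% × 22% = 6.782776% of Pinebrook Capital LLC.
Chain via Copperline Pharma AG → Orion Textiles S.p.A. → Clearview Partners LP (R1): 48% × 33% × 47% × 36% = 2.680128% of Pinebrook Capital LLC.
Direct interest in Pinebrook Capital LLC: 9%.
Aggregating (R2): 6.782776% + 2.680128% + 9% = 18.462904%.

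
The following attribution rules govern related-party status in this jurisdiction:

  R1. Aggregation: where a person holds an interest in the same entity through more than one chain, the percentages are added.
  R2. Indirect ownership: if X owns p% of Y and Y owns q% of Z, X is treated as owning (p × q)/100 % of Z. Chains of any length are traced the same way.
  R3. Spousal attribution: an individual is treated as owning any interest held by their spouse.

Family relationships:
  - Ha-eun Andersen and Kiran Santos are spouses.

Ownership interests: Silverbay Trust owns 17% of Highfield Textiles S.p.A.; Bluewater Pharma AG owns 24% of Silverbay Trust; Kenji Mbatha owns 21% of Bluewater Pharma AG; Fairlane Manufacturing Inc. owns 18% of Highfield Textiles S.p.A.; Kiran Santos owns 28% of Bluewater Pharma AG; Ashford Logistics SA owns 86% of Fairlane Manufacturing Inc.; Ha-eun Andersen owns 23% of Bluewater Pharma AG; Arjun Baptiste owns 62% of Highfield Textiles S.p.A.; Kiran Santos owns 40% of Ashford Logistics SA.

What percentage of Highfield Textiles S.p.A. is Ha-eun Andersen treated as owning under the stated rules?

8.2728%

By spousal attribution (R3), Ha-eun Andersen is treated as also owning Kiran Santos's interest in Bluewater Pharma AG, giving 23% + 28% = 51%.
By spousal attribution (R3), Ha-eun Andersen is treated as owning Kiran Santos's 40% interest in Ashford Logistics SA.
Chain via Bluewater Pharma AG → Silverbay Trust (R2): 51% × 24% × 17% = 2.0808% of Highfield Textiles S.p.A.
Chain via Ashford Logistics SA → Fairlane Manufacturing Inc. (R2): 40% × 86% × 18% = 6.192% of Highfield Textiles S.p.A.
Aggregating (R1): 2.0808% + 6.192% = 8.2728%.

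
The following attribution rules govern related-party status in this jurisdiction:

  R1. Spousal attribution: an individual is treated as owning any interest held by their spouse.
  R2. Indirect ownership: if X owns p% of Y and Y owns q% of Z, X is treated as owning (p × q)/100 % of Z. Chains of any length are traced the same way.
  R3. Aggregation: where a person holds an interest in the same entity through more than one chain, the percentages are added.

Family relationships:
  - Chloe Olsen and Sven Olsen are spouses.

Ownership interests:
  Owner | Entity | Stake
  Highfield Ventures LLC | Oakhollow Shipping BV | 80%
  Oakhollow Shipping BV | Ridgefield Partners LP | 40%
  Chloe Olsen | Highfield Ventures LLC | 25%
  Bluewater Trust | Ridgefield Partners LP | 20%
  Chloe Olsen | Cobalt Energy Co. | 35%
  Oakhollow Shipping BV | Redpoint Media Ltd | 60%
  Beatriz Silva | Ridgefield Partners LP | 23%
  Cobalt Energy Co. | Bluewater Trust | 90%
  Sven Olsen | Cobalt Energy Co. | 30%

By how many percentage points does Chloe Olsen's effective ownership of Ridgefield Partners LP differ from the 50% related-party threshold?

30.3

By spousal attribution (R1), Chloe Olsen is treated as also owning Sven Olsen's interest in Cobalt Energy Co, giving 35% + 30% = 65%.
Chain via Cobalt Energy Co. → Bluewater Trust (R2): 65% × 90% × 20% = 11.7% of Ridgefield Partners LP.
Chain via Highfield Ventures LLC → Oakhollow Shipping BV (R2): 25% × 80% × 40% = 8% of Ridgefield Partners LP.
Aggregating (R3): 11.7% + 8% = 19.7%.
19.7% falls short of the 50% threshold by 30.3 percentage points.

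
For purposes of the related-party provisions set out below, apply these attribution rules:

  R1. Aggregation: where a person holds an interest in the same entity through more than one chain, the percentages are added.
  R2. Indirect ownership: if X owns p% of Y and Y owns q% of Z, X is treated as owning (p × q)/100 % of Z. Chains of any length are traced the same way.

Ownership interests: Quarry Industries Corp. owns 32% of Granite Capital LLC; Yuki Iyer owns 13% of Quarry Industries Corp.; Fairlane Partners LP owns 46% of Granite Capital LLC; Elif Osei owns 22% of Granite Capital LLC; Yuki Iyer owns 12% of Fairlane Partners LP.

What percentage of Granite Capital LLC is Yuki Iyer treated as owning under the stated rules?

Chain via Quarry Industries Corp. (R2): 13% × 32% = 4.16% of Granite Capital LLC.
Chain via Fairlane Partners LP (R2): 12% × 46% = 5.52% of Granite Capital LLC.
Aggregating (R1): 4.16% + 5.52% = 9.68%.

9.68%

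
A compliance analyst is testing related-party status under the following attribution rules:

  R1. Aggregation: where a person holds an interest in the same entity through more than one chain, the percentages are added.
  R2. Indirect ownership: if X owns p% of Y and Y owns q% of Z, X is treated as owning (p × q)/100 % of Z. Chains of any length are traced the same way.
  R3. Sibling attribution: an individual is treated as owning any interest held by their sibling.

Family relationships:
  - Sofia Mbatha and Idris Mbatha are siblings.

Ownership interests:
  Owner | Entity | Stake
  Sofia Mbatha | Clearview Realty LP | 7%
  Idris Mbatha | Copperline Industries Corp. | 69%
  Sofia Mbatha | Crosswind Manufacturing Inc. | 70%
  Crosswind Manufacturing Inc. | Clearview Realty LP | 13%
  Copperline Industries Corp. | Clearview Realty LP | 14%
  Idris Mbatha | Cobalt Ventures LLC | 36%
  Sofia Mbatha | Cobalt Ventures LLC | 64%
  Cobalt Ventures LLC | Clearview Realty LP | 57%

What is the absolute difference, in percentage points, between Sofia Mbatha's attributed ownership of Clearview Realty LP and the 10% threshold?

72.76

By sibling attribution (R3), Sofia Mbatha is treated as also owning Idris Mbatha's interest in Cobalt Ventures LLC, giving 64% + 36% = 100%.
By sibling attribution (R3), Sofia Mbatha is treated as owning Idris Mbatha's 69% interest in Copperline Industries Corp.
Chain via Cobalt Ventures LLC (R2): 100% × 57% = 57% of Clearview Realty LP.
Chain via Crosswind Manufacturing Inc. (R2): 70% × 13% = 9.1% of Clearview Realty LP.
Direct interest in Clearview Realty LP: 7%.
Chain via Copperline Industries Corp. (R2): 69% × 14% = 9.66% of Clearview Realty LP.
Aggregating (R1): 57% + 9.1% + 7% + 9.66% = 82.76%.
82.76% exceeds the 10% threshold by 72.76 percentage points.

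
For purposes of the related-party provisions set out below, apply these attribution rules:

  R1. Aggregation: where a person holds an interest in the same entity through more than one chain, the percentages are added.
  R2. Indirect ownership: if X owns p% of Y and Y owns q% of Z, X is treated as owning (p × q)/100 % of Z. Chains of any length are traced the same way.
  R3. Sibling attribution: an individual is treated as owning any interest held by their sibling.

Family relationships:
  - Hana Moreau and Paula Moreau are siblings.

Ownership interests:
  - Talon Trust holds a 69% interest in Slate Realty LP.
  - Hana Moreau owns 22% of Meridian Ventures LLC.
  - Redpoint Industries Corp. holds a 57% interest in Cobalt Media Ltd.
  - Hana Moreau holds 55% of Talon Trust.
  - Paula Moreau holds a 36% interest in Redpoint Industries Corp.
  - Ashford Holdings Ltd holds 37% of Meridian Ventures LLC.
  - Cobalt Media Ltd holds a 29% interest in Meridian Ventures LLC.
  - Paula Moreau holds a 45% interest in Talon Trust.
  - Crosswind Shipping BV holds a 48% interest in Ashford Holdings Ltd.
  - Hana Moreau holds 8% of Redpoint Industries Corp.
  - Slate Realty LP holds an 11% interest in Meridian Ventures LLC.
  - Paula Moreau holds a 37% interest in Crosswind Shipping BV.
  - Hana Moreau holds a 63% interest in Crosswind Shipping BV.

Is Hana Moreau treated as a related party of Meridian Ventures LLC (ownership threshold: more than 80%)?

No

By sibling attribution (R3), Hana Moreau is treated as also owning Paula Moreau's interest in Redpoint Industries Corp, giving 8% + 36% = 44%.
By sibling attribution (R3), Hana Moreau is treated as also owning Paula Moreau's interest in Talon Trust, giving 55% + 45% = 100%.
By sibling attribution (R3), Hana Moreau is treated as also owning Paula Moreau's interest in Crosswind Shipping BV, giving 63% + 37% = 100%.
Chain via Redpoint Industries Corp. → Cobalt Media Ltd (R2): 44% × 57% × 29% = 7.2732% of Meridian Ventures LLC.
Chain via Talon Trust → Slate Realty LP (R2): 100% × 69% × 11% = 7.59% of Meridian Ventures LLC.
Chain via Crosswind Shipping BV → Ashford Holdings Ltd (R2): 100% × 48% × 37% = 17.76% of Meridian Ventures LLC.
Direct interest in Meridian Ventures LLC: 22%.
Aggregating (R1): 7.2732% + 7.59% + 17.76% + 22% = 54.6232%.
54.6232% does not exceed the 80% threshold, so Hana is not a related party to Meridian Ventures LLC.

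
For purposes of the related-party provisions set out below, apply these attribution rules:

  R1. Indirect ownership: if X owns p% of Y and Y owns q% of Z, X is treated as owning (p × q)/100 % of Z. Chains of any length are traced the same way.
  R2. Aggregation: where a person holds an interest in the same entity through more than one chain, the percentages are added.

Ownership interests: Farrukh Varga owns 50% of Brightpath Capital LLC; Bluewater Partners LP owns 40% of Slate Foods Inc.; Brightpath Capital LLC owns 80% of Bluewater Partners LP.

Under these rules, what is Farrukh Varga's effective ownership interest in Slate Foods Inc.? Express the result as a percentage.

16%

Chain via Brightpath Capital LLC → Bluewater Partners LP (R1): 50% × 80% × 40% = 16% of Slate Foods Inc.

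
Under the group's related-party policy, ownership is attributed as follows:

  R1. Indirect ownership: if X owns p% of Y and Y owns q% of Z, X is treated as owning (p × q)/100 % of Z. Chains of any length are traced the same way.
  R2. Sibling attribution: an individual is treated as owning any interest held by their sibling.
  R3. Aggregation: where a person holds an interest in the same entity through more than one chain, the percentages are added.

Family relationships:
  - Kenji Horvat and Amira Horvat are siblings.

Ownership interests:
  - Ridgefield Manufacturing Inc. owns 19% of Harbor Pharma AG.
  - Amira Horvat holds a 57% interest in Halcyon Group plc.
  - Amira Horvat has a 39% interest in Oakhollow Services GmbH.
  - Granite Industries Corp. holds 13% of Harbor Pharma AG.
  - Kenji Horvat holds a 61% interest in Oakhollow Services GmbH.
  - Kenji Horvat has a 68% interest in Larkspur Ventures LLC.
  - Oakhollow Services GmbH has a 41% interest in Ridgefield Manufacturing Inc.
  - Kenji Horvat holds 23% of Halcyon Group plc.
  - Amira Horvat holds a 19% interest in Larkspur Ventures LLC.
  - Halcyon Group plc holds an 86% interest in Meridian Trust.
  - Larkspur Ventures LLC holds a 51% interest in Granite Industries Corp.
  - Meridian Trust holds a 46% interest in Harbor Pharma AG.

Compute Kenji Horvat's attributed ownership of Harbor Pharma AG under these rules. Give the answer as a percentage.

By sibling attribution (R2), Kenji Horvat is treated as also owning Amira Horvat's interest in Halcyon Group plc, giving 23% + 57% = 80%.
By sibling attribution (R2), Kenji Horvat is treated as also owning Amira Horvat's interest in Larkspur Ventures LLC, giving 68% + 19% = 87%.
By sibling attribution (R2), Kenji Horvat is treated as also owning Amira Horvat's interest in Oakhollow Services GmbH, giving 61% + 39% = 100%.
Chain via Halcyon Group plc → Meridian Trust (R1): 80% × 86% × 46% = 31.648% of Harbor Pharma AG.
Chain via Larkspur Ventures LLC → Granite Industries Corp. (R1): 87% × 51% × 13% = 5.7681% of Harbor Pharma AG.
Chain via Oakhollow Services GmbH → Ridgefield Manufacturing Inc. (R1): 100% × 41% × 19% = 7.79% of Harbor Pharma AG.
Aggregating (R3): 31.648% + 5.7681% + 7.79% = 45.2061%.

45.2061%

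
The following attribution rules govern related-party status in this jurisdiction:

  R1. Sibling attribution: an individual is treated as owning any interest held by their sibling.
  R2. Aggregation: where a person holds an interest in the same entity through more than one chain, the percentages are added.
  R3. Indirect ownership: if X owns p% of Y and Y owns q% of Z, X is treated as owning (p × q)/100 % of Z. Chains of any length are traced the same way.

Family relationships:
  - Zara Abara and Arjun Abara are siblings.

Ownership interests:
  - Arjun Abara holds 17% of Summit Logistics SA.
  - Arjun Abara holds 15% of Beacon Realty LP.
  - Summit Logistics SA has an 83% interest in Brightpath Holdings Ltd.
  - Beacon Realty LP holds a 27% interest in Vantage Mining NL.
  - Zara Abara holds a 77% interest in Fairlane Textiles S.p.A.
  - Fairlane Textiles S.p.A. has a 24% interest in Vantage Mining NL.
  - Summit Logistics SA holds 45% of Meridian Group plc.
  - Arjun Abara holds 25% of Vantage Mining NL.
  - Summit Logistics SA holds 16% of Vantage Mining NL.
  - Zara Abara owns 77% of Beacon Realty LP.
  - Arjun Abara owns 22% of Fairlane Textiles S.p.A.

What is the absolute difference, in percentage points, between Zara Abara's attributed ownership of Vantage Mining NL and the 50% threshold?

26.32

By sibling attribution (R1), Zara Abara is treated as also owning Arjun Abara's interest in Beacon Realty LP, giving 77% + 15% = 92%.
By sibling attribution (R1), Zara Abara is treated as also owning Arjun Abara's interest in Fairlane Textiles S.p.A, giving 77% + 22% = 99%.
By sibling attribution (R1), Zara Abara is treated as owning Arjun Abara's 17% interest in Summit Logistics SA.
By sibling attribution (R1), Zara Abara is treated as owning Arjun Abara's 25% interest in Vantage Mining NL.
Chain via Beacon Realty LP (R3): 92% × 27% = 24.84% of Vantage Mining NL.
Chain via Fairlane Textiles S.p.A. (R3): 99% × 24% = 23.76% of Vantage Mining NL.
Chain via Summit Logistics SA (R3): 17% × 16% = 2.72% of Vantage Mining NL.
Direct interest in Vantage Mining NL: 25%.
Aggregating (R2): 24.84% + 23.76% + 2.72% + 25% = 76.32%.
76.32% exceeds the 50% threshold by 26.32 percentage points.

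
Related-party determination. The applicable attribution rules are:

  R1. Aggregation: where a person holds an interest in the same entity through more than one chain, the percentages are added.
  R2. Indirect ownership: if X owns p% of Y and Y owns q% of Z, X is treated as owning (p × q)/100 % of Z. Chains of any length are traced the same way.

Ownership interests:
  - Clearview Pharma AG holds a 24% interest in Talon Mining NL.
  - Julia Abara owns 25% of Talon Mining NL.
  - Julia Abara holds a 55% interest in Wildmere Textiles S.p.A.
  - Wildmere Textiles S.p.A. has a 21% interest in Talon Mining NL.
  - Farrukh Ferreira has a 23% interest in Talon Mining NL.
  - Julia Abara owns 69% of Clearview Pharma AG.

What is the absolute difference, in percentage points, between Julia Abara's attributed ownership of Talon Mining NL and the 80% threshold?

Chain via Wildmere Textiles S.p.A. (R2): 55% × 21% = 11.55% of Talon Mining NL.
Chain via Clearview Pharma AG (R2): 69% × 24% = 16.56% of Talon Mining NL.
Direct interest in Talon Mining NL: 25%.
Aggregating (R1): 11.55% + 16.56% + 25% = 53.11%.
53.11% falls short of the 80% threshold by 26.89 percentage points.

26.89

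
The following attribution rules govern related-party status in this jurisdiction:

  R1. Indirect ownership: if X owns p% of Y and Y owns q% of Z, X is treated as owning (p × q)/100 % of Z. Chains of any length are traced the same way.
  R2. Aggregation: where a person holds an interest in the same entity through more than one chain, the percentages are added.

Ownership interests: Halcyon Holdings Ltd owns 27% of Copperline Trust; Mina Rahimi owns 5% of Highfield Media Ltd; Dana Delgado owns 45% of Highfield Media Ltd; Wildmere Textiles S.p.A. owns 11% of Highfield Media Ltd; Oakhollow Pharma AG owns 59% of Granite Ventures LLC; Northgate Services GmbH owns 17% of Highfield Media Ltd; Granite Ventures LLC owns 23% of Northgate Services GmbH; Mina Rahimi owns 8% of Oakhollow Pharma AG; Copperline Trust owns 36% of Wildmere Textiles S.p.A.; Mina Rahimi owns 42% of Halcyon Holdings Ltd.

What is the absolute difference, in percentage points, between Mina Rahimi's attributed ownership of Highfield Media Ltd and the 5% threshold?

0.633616

Chain via Oakhollow Pharma AG → Granite Ventures LLC → Northgate Services GmbH (R1): 8% × 59% × 23% × 17% = 0.184552% of Highfield Media Ltd.
Chain via Halcyon Holdings Ltd → Copperline Trust → Wildmere Textiles S.p.A. (R1): 42% × 27% × 36% × 11% = 0.449064% of Highfield Media Ltd.
Direct interest in Highfield Media Ltd: 5%.
Aggregating (R2): 0.184552% + 0.449064% + 5% = 5.633616%.
5.633616% exceeds the 5% threshold by 0.633616 percentage points.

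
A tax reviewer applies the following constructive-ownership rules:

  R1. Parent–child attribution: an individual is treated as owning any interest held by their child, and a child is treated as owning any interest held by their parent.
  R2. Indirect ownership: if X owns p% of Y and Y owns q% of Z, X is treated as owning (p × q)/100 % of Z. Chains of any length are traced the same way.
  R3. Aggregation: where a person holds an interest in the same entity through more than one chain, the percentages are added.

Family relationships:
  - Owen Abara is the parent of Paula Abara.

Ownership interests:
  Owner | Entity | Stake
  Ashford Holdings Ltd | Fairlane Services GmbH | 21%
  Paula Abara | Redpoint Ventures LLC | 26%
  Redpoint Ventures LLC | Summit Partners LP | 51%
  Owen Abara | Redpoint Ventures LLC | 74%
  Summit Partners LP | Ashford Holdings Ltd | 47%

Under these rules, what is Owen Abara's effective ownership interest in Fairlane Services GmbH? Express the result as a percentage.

5.0337%

By parent–child attribution (R1), Owen Abara is treated as also owning Paula Abara's interest in Redpoint Ventures LLC, giving 74% + 26% = 100%.
Chain via Redpoint Ventures LLC → Summit Partners LP → Ashford Holdings Ltd (R2): 100% × 51% × 47% × 21% = 5.0337% of Fairlane Services GmbH.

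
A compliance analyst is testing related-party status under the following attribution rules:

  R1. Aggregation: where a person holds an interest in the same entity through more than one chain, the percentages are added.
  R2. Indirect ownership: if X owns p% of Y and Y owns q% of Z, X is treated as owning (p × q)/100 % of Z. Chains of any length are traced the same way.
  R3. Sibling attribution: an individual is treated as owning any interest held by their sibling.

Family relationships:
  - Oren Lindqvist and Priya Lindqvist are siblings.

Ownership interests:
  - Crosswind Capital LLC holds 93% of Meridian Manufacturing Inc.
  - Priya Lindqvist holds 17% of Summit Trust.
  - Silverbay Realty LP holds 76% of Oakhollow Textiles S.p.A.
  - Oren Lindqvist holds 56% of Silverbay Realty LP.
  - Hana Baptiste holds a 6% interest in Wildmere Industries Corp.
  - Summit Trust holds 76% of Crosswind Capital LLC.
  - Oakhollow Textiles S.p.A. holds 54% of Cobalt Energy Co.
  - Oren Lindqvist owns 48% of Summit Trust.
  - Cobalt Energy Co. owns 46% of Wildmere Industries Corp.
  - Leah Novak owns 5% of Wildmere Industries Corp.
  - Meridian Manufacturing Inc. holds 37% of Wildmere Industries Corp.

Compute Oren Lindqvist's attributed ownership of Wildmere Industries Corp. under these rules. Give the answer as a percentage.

By sibling attribution (R3), Oren Lindqvist is treated as also owning Priya Lindqvist's interest in Summit Trust, giving 48% + 17% = 65%.
Chain via Silverbay Realty LP → Oakhollow Textiles S.p.A. → Cobalt Energy Co. (R2): 56% × 76% × 54% × 46% = 10.571904% of Wildmere Industries Corp.
Chain via Summit Trust → Crosswind Capital LLC → Meridian Manufacturing Inc. (R2): 65% × 76% × 93% × 37% = 16.99854% of Wildmere Industries Corp.
Aggregating (R1): 10.571904% + 16.99854% = 27.570444%.

27.570444%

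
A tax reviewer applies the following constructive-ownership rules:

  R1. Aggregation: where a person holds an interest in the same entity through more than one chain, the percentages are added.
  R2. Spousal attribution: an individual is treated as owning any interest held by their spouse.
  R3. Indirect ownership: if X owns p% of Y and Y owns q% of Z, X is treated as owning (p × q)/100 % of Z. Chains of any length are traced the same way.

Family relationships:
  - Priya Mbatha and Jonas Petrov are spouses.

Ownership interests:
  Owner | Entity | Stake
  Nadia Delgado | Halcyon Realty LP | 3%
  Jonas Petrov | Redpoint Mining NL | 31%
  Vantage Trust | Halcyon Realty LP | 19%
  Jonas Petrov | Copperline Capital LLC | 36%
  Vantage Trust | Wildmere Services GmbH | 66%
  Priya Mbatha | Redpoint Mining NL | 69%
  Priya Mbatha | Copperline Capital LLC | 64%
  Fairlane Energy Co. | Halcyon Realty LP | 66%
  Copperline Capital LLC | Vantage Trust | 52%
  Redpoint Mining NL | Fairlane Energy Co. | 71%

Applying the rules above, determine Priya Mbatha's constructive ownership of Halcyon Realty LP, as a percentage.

By spousal attribution (R2), Priya Mbatha is treated as also owning Jonas Petrov's interest in Redpoint Mining NL, giving 69% + 31% = 100%.
By spousal attribution (R2), Priya Mbatha is treated as also owning Jonas Petrov's interest in Copperline Capital LLC, giving 64% + 36% = 100%.
Chain via Redpoint Mining NL → Fairlane Energy Co. (R3): 100% × 71% × 66% = 46.86% of Halcyon Realty LP.
Chain via Copperline Capital LLC → Vantage Trust (R3): 100% × 52% × 19% = 9.88% of Halcyon Realty LP.
Aggregating (R1): 46.86% + 9.88% = 56.74%.

56.74%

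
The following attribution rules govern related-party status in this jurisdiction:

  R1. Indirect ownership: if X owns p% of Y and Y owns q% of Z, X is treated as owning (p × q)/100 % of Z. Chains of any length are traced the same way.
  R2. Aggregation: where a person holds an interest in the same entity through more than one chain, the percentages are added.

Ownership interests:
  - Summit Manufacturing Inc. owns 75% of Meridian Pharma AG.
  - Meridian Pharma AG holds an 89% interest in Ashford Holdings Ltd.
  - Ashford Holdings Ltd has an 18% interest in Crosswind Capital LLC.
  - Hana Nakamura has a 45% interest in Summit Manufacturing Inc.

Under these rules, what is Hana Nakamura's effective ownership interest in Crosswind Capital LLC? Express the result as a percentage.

Chain via Summit Manufacturing Inc. → Meridian Pharma AG → Ashford Holdings Ltd (R1): 45% × 75% × 89% × 18% = 5.40675% of Crosswind Capital LLC.

5.40675%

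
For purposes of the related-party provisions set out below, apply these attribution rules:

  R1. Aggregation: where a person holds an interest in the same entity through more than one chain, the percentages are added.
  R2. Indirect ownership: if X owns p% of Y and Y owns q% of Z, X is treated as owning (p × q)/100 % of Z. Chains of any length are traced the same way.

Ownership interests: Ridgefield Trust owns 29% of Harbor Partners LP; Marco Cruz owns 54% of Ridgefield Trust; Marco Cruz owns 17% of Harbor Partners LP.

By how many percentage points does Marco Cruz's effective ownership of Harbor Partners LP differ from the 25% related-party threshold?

7.66

Chain via Ridgefield Trust (R2): 54% × 29% = 15.66% of Harbor Partners LP.
Direct interest in Harbor Partners LP: 17%.
Aggregating (R1): 15.66% + 17% = 32.66%.
32.66% exceeds the 25% threshold by 7.66 percentage points.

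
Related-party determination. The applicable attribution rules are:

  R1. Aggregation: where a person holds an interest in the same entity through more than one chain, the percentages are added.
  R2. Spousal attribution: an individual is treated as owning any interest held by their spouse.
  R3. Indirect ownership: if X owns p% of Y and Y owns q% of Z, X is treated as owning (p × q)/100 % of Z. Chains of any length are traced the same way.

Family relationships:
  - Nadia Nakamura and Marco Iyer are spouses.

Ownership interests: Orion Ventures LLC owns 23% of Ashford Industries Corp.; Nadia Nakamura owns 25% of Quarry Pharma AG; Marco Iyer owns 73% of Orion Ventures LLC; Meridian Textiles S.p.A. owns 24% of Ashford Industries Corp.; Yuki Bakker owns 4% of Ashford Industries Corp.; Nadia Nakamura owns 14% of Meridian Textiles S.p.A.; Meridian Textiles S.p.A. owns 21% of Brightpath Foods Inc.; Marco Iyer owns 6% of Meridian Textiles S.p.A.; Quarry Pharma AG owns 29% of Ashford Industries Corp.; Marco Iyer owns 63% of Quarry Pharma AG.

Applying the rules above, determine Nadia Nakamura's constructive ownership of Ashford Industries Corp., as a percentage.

47.11%

By spousal attribution (R2), Nadia Nakamura is treated as also owning Marco Iyer's interest in Quarry Pharma AG, giving 25% + 63% = 88%.
By spousal attribution (R2), Nadia Nakamura is treated as also owning Marco Iyer's interest in Meridian Textiles S.p.A, giving 14% + 6% = 20%.
By spousal attribution (R2), Nadia Nakamura is treated as owning Marco Iyer's 73% interest in Orion Ventures LLC.
Chain via Quarry Pharma AG (R3): 88% × 29% = 25.52% of Ashford Industries Corp.
Chain via Meridian Textiles S.p.A. (R3): 20% × 24% = 4.8% of Ashford Industries Corp.
Chain via Orion Ventures LLC (R3): 73% × 23% = 16.79% of Ashford Industries Corp.
Aggregating (R1): 25.52% + 4.8% + 16.79% = 47.11%.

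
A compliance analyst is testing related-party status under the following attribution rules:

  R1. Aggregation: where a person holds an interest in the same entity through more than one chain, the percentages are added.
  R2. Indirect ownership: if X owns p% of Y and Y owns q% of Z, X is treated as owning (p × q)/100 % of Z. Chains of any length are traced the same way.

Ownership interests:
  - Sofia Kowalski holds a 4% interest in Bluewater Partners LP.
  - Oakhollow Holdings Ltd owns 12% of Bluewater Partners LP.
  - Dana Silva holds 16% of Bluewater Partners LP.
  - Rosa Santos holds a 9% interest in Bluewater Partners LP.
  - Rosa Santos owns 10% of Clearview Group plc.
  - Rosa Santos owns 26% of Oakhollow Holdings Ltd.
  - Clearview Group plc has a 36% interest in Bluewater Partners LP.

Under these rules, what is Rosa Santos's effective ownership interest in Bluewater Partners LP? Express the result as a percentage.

15.72%

Chain via Clearview Group plc (R2): 10% × 36% = 3.6% of Bluewater Partners LP.
Chain via Oakhollow Holdings Ltd (R2): 26% × 12% = 3.12% of Bluewater Partners LP.
Direct interest in Bluewater Partners LP: 9%.
Aggregating (R1): 3.6% + 3.12% + 9% = 15.72%.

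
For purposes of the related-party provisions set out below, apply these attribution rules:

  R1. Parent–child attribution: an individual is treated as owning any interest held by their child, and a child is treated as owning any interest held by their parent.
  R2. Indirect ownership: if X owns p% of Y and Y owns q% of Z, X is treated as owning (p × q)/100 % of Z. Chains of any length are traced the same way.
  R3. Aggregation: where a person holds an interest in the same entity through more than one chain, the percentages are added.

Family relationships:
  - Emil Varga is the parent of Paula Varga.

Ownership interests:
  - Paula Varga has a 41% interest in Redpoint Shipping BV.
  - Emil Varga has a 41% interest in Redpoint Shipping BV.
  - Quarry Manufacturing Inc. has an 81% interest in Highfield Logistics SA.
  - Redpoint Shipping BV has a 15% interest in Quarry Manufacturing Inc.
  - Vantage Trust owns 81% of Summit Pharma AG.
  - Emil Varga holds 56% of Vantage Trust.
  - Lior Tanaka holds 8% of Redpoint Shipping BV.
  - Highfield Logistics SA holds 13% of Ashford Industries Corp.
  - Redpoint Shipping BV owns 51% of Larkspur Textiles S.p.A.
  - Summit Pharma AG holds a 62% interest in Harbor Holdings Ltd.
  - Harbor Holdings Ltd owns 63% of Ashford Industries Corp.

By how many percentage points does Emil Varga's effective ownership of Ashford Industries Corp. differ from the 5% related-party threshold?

By parent–child attribution (R1), Emil Varga is treated as also owning Paula Varga's interest in Redpoint Shipping BV, giving 41% + 41% = 82%.
Chain via Redpoint Shipping BV → Quarry Manufacturing Inc. → Highfield Logistics SA (R2): 82% × 15% × 81% × 13% = 1.29519% of Ashford Industries Corp.
Chain via Vantage Trust → Summit Pharma AG → Harbor Holdings Ltd (R2): 56% × 81% × 62% × 63% = 17.717616% of Ashford Industries Corp.
Aggregating (R3): 1.29519% + 17.717616% = 19.012806%.
19.012806% exceeds the 5% threshold by 14.012806 percentage points.

14.012806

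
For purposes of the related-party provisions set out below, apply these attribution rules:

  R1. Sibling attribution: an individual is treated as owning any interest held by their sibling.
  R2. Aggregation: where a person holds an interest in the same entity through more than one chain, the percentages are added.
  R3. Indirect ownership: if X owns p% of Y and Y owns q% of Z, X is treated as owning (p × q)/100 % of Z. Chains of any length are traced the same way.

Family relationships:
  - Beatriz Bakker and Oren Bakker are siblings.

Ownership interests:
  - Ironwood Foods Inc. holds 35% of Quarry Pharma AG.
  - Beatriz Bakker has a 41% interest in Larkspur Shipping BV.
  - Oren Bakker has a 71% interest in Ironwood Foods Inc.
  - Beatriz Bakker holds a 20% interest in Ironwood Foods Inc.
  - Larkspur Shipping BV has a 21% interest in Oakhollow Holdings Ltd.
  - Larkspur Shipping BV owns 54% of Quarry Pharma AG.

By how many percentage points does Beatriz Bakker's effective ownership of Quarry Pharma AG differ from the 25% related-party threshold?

28.99

By sibling attribution (R1), Beatriz Bakker is treated as also owning Oren Bakker's interest in Ironwood Foods Inc, giving 20% + 71% = 91%.
Chain via Ironwood Foods Inc. (R3): 91% × 35% = 31.85% of Quarry Pharma AG.
Chain via Larkspur Shipping BV (R3): 41% × 54% = 22.14% of Quarry Pharma AG.
Aggregating (R2): 31.85% + 22.14% = 53.99%.
53.99% exceeds the 25% threshold by 28.99 percentage points.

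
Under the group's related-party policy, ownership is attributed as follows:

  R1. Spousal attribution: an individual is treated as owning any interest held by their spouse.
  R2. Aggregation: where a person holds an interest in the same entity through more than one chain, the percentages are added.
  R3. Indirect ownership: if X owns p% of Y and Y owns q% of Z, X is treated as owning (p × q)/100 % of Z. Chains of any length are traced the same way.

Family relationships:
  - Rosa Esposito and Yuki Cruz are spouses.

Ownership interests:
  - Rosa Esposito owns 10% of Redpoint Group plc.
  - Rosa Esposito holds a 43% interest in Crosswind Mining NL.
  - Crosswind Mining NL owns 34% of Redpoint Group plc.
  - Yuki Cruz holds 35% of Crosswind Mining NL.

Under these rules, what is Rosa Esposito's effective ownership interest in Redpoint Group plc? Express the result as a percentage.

By spousal attribution (R1), Rosa Esposito is treated as also owning Yuki Cruz's interest in Crosswind Mining NL, giving 43% + 35% = 78%.
Chain via Crosswind Mining NL (R3): 78% × 34% = 26.52% of Redpoint Group plc.
Direct interest in Redpoint Group plc: 10%.
Aggregating (R2): 26.52% + 10% = 36.52%.

36.52%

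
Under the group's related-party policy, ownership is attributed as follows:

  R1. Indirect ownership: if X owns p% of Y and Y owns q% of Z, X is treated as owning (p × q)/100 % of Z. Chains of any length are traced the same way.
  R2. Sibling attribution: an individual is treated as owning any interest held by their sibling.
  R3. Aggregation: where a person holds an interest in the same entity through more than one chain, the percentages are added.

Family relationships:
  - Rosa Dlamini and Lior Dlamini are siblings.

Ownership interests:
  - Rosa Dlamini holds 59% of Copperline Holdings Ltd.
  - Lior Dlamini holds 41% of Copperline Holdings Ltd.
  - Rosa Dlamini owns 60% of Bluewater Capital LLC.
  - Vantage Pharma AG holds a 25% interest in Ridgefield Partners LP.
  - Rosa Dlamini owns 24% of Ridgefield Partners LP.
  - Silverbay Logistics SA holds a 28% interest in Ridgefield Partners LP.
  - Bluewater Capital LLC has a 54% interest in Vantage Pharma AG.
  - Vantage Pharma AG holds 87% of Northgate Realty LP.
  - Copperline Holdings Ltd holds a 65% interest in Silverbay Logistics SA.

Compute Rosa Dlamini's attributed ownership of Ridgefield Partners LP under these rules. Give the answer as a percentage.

50.3%

By sibling attribution (R2), Rosa Dlamini is treated as also owning Lior Dlamini's interest in Copperline Holdings Ltd, giving 59% + 41% = 100%.
Chain via Bluewater Capital LLC → Vantage Pharma AG (R1): 60% × 54% × 25% = 8.1% of Ridgefield Partners LP.
Chain via Copperline Holdings Ltd → Silverbay Logistics SA (R1): 100% × 65% × 28% = 18.2% of Ridgefield Partners LP.
Direct interest in Ridgefield Partners LP: 24%.
Aggregating (R3): 8.1% + 18.2% + 24% = 50.3%.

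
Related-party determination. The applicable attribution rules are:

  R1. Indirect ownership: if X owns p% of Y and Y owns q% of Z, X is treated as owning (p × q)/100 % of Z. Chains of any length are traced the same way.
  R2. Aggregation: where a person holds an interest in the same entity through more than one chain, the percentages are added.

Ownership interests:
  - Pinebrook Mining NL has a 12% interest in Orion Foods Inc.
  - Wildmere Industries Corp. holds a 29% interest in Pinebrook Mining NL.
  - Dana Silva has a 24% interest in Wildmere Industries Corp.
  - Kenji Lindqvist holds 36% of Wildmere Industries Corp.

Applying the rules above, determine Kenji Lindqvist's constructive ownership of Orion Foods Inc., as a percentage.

Chain via Wildmere Industries Corp. → Pinebrook Mining NL (R1): 36% × 29% × 12% = 1.2528% of Orion Foods Inc.

1.2528%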